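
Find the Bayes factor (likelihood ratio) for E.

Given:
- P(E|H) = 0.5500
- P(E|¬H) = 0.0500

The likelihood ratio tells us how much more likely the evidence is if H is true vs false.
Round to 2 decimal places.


Likelihood Ratio (LR) = P(E|H) / P(E|¬H)

LR = 0.5500 / 0.0500
   = 11.00

The evidence is 11.00 times more likely if H is true than if H is false.
Since LR > 1, the evidence supports H over ¬H.


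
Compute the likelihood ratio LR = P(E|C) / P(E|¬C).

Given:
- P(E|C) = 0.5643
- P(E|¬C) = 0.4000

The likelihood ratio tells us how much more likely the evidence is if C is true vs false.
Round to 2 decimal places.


Likelihood Ratio (LR) = P(E|C) / P(E|¬C)

LR = 0.5643 / 0.4000
   = 1.41

The evidence is 1.41 times more likely if C is true than if C is false.
Because LR exceeds 1, E is evidence for C.


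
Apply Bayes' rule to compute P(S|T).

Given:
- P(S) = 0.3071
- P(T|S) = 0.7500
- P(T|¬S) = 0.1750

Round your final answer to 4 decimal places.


Bayes' theorem: P(S|T) = P(T|S) × P(S) / P(T)

Step 1: Calculate P(T) using law of total probability
P(T) = P(T|S)P(S) + P(T|¬S)P(¬S)
     = 0.7500 × 0.3071 + 0.1750 × 0.6929
     = 0.23032500 + 0.12125750
     = 0.35158250

Step 2: Apply Bayes' theorem
P(S|T) = P(T|S) × P(S) / P(T)
       = 0.23032500 / 0.35158250
       = 0.6551


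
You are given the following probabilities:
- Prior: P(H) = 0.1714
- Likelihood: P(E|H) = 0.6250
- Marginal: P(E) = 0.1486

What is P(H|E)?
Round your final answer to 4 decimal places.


Using Bayes' theorem:

P(H|E) = P(E|H) × P(H) / P(E)
       = 0.6250 × 0.1714 / 0.1486
       = 0.10712500 / 0.1486
       = 0.7209

The evidence strengthens our belief in H.
Prior: 0.1714 → Posterior: 0.7209


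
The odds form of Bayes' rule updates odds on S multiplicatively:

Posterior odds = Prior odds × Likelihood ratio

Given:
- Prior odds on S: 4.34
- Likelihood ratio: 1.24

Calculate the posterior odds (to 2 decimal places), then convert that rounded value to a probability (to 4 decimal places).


Step 1: Calculate posterior odds
Posterior odds = Prior odds × LR
               = 4.34 × 1.24
               = 5.38

Step 2: Convert to probability
P(S|E) = Posterior odds / (1 + Posterior odds)
       = 5.38 / (1 + 5.38)
       = 5.38 / 6.38
       = 0.8433

The evidence increased P(S) from 0.8127 to 0.8433.


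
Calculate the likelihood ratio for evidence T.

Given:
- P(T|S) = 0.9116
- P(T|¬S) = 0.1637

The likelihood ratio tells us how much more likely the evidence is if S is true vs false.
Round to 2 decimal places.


Likelihood Ratio (LR) = P(T|S) / P(T|¬S)

LR = 0.9116 / 0.1637
   = 5.57

The evidence is 5.57 times more likely if S is true than if S is false.
LR > 1, so observing T raises the odds in favor of S.


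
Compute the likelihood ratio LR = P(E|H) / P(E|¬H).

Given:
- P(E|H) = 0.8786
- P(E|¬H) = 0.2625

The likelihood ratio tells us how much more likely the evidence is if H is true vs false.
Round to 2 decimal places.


Likelihood Ratio (LR) = P(E|H) / P(E|¬H)

LR = 0.8786 / 0.2625
   = 3.35

The evidence is 3.35 times more likely if H is true than if H is false.
LR > 1, so observing E raises the odds in favor of H.


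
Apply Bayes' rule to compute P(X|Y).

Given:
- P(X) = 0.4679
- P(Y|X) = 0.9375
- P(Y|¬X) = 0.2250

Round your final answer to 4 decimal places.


Bayes' theorem: P(X|Y) = P(Y|X) × P(X) / P(Y)

Step 1: Calculate P(Y) using law of total probability
P(Y) = P(Y|X)P(X) + P(Y|¬X)P(¬X)
     = 0.9375 × 0.4679 + 0.2250 × 0.5321
     = 0.43865625 + 0.11972250
     = 0.55837875

Step 2: Apply Bayes' theorem
P(X|Y) = P(Y|X) × P(X) / P(Y)
       = 0.43865625 / 0.55837875
       = 0.7856


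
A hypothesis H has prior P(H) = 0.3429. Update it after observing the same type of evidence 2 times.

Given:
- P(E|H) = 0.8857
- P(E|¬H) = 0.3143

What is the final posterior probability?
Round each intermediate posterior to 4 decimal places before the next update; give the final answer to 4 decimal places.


Sequential Bayesian updating:

Initial prior: P(H) = 0.3429

Update 1:
  P(E) = 0.8857 × 0.3429 + 0.3143 × 0.6571 = 0.30370653 + 0.20652653 = 0.51023306
  P(H|E) = 0.30370653 / 0.51023306 = 0.5952

Update 2:
  P(E) = 0.8857 × 0.5952 + 0.3143 × 0.4048 = 0.52716864 + 0.12722864 = 0.65439728
  P(H|E) = 0.52716864 / 0.65439728 = 0.8056

Final posterior: 0.8056


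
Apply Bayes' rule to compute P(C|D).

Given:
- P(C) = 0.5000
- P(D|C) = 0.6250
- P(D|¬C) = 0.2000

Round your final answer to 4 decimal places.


Bayes' theorem: P(C|D) = P(D|C) × P(C) / P(D)

Step 1: Calculate P(D) using law of total probability
P(D) = P(D|C)P(C) + P(D|¬C)P(¬C)
     = 0.6250 × 0.5000 + 0.2000 × 0.5000
     = 0.31250000 + 0.10000000
     = 0.41250000

Step 2: Apply Bayes' theorem
P(C|D) = P(D|C) × P(C) / P(D)
       = 0.31250000 / 0.41250000
       = 0.7576


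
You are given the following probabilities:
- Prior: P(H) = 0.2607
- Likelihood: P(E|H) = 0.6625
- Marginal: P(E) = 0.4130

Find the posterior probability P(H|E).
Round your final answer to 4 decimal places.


Using Bayes' theorem:

P(H|E) = P(E|H) × P(H) / P(E)
       = 0.6625 × 0.2607 / 0.4130
       = 0.17271375 / 0.4130
       = 0.4182

The evidence strengthens our belief in H.
Prior: 0.2607 → Posterior: 0.4182


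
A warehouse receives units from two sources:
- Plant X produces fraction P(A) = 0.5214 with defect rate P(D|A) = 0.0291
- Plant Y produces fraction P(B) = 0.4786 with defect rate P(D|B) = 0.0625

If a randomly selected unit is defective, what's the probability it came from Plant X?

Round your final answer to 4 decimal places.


Let A = from Plant X, D = defective

Given:
- P(A) = 0.5214, P(B) = 0.4786
- P(D|A) = 0.0291, P(D|B) = 0.0625

Step 1: Find P(D)
P(D) = P(D|A)P(A) + P(D|B)P(B)
     = 0.0291 × 0.5214 + 0.0625 × 0.4786
     = 0.01517274 + 0.02991250
     = 0.04508524

Step 2: Apply Bayes' theorem
P(A|D) = P(D|A)P(A) / P(D)
       = 0.01517274 / 0.04508524
       = 0.3365


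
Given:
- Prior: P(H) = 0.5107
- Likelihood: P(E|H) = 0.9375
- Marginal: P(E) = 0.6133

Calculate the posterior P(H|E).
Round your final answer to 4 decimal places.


Using Bayes' theorem:

P(H|E) = P(E|H) × P(H) / P(E)
       = 0.9375 × 0.5107 / 0.6133
       = 0.47878125 / 0.6133
       = 0.7807

The evidence strengthens our belief in H.
Prior: 0.5107 → Posterior: 0.7807


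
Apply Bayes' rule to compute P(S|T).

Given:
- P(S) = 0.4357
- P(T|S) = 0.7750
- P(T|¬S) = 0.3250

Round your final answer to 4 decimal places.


Bayes' theorem: P(S|T) = P(T|S) × P(S) / P(T)

Step 1: Calculate P(T) using law of total probability
P(T) = P(T|S)P(S) + P(T|¬S)P(¬S)
     = 0.7750 × 0.4357 + 0.3250 × 0.5643
     = 0.33766750 + 0.18339750
     = 0.52106500

Step 2: Apply Bayes' theorem
P(S|T) = P(T|S) × P(S) / P(T)
       = 0.33766750 / 0.52106500
       = 0.6480


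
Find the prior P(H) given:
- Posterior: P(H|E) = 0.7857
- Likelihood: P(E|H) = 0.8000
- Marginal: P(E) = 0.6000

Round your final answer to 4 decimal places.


From Bayes' theorem: P(H|E) = P(E|H) × P(H) / P(E)

Rearranging for P(H):
P(H) = P(H|E) × P(E) / P(E|H)
     = 0.7857 × 0.6000 / 0.8000
     = 0.47142000 / 0.8000
     = 0.5893


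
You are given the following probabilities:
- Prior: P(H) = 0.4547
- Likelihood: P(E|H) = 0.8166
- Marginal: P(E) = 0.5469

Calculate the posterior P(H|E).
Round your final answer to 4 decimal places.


Using Bayes' theorem:

P(H|E) = P(E|H) × P(H) / P(E)
       = 0.8166 × 0.4547 / 0.5469
       = 0.37130802 / 0.5469
       = 0.6789

The evidence strengthens our belief in H.
Prior: 0.4547 → Posterior: 0.6789


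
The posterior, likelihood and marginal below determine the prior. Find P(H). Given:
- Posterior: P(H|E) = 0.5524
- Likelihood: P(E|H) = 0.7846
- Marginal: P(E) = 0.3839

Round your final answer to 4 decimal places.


From Bayes' theorem: P(H|E) = P(E|H) × P(H) / P(E)

Rearranging for P(H):
P(H) = P(H|E) × P(E) / P(E|H)
     = 0.5524 × 0.3839 / 0.7846
     = 0.21206636 / 0.7846
     = 0.2703


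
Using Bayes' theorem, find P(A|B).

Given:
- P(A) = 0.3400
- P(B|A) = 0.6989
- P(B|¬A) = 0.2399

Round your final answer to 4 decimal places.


Bayes' theorem: P(A|B) = P(B|A) × P(A) / P(B)

Step 1: Calculate P(B) using law of total probability
P(B) = P(B|A)P(A) + P(B|¬A)P(¬A)
     = 0.6989 × 0.3400 + 0.2399 × 0.6600
     = 0.23762600 + 0.15833400
     = 0.39596000

Step 2: Apply Bayes' theorem
P(A|B) = P(B|A) × P(A) / P(B)
       = 0.23762600 / 0.39596000
       = 0.6001


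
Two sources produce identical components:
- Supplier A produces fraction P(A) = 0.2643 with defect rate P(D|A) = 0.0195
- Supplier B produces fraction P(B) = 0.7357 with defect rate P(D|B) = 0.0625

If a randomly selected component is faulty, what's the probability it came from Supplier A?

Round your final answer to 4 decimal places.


Let A = from Supplier A, D = faulty

Given:
- P(A) = 0.2643, P(B) = 0.7357
- P(D|A) = 0.0195, P(D|B) = 0.0625

Step 1: Find P(D)
P(D) = P(D|A)P(A) + P(D|B)P(B)
     = 0.0195 × 0.2643 + 0.0625 × 0.7357
     = 0.00515385 + 0.04598125
     = 0.05113510

Step 2: Apply Bayes' theorem
P(A|D) = P(D|A)P(A) / P(D)
       = 0.00515385 / 0.05113510
       = 0.1008


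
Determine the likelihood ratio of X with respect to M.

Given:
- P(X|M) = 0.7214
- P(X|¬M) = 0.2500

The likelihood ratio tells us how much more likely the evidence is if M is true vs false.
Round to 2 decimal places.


Likelihood Ratio (LR) = P(X|M) / P(X|¬M)

LR = 0.7214 / 0.2500
   = 2.89

The evidence is 2.89 times more likely if M is true than if M is false.
LR > 1, so observing X raises the odds in favor of M.


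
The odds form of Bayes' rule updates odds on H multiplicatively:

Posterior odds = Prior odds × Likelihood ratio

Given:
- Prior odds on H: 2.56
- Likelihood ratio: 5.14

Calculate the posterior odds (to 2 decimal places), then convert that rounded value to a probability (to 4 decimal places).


Step 1: Calculate posterior odds
Posterior odds = Prior odds × LR
               = 2.56 × 5.14
               = 13.16

Step 2: Convert to probability
P(H|E) = Posterior odds / (1 + Posterior odds)
       = 13.16 / (1 + 13.16)
       = 13.16 / 14.16
       = 0.9294

The evidence increased P(H) from 0.7191 to 0.9294.


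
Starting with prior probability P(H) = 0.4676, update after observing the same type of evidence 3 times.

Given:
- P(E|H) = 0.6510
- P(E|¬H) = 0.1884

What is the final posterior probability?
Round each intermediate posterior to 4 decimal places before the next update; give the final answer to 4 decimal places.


Sequential Bayesian updating:

Initial prior: P(H) = 0.4676

Update 1:
  P(E) = 0.6510 × 0.4676 + 0.1884 × 0.5324 = 0.30440760 + 0.10030416 = 0.40471176
  P(H|E) = 0.30440760 / 0.40471176 = 0.7522

Update 2:
  P(E) = 0.6510 × 0.7522 + 0.1884 × 0.2478 = 0.48968220 + 0.04668552 = 0.53636772
  P(H|E) = 0.48968220 / 0.53636772 = 0.9130

Update 3:
  P(E) = 0.6510 × 0.9130 + 0.1884 × 0.0870 = 0.59436300 + 0.01639080 = 0.61075380
  P(H|E) = 0.59436300 / 0.61075380 = 0.9732

Final posterior: 0.9732


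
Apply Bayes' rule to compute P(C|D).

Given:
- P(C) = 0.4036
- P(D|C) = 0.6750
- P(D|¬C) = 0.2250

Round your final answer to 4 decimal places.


Bayes' theorem: P(C|D) = P(D|C) × P(C) / P(D)

Step 1: Calculate P(D) using law of total probability
P(D) = P(D|C)P(C) + P(D|¬C)P(¬C)
     = 0.6750 × 0.4036 + 0.2250 × 0.5964
     = 0.27243000 + 0.13419000
     = 0.40662000

Step 2: Apply Bayes' theorem
P(C|D) = P(D|C) × P(C) / P(D)
       = 0.27243000 / 0.40662000
       = 0.6700


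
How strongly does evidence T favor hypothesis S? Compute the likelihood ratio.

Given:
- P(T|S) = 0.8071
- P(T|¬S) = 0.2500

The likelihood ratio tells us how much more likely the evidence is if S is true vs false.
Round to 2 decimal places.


Likelihood Ratio (LR) = P(T|S) / P(T|¬S)

LR = 0.8071 / 0.2500
   = 3.23

The evidence is 3.23 times more likely if S is true than if S is false.
Since LR > 1, the evidence supports S over ¬S.


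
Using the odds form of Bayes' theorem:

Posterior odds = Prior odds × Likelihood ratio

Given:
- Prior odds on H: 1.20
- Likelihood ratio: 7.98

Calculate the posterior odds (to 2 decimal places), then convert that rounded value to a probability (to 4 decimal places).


Step 1: Calculate posterior odds
Posterior odds = Prior odds × LR
               = 1.20 × 7.98
               = 9.58

Step 2: Convert to probability
P(H|E) = Posterior odds / (1 + Posterior odds)
       = 9.58 / (1 + 9.58)
       = 9.58 / 10.58
       = 0.9055

The evidence increased P(H) from 0.5455 to 0.9055.


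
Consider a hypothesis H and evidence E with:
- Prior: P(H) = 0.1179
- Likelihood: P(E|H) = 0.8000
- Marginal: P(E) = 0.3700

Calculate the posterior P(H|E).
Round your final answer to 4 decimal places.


Using Bayes' theorem:

P(H|E) = P(E|H) × P(H) / P(E)
       = 0.8000 × 0.1179 / 0.3700
       = 0.09432000 / 0.3700
       = 0.2549

The evidence strengthens our belief in H.
Prior: 0.1179 → Posterior: 0.2549


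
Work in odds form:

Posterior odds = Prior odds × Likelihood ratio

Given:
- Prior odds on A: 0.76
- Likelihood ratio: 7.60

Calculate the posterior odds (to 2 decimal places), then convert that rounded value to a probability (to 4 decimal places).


Step 1: Calculate posterior odds
Posterior odds = Prior odds × LR
               = 0.76 × 7.60
               = 5.78

Step 2: Convert to probability
P(A|E) = Posterior odds / (1 + Posterior odds)
       = 5.78 / (1 + 5.78)
       = 5.78 / 6.78
       = 0.8525

The evidence increased P(A) from 0.4318 to 0.8525.


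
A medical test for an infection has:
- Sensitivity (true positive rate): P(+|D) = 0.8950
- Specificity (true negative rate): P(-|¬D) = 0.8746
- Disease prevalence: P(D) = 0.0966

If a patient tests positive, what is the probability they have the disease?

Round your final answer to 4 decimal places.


Let D = has disease, + = positive test

Given:
- P(D) = 0.0966 (prevalence)
- P(+|D) = 0.8950 (sensitivity)
- P(-|¬D) = 0.8746 (specificity)
- P(+|¬D) = 0.1254 (false positive rate = 1 - specificity)

Step 1: Find P(+)
P(+) = P(+|D)P(D) + P(+|¬D)P(¬D)
     = 0.8950 × 0.0966 + 0.1254 × 0.9034
     = 0.08645700 + 0.11328636
     = 0.19974336

Step 2: Apply Bayes' theorem for P(D|+)
P(D|+) = P(+|D)P(D) / P(+)
       = 0.08645700 / 0.19974336
       = 0.4328


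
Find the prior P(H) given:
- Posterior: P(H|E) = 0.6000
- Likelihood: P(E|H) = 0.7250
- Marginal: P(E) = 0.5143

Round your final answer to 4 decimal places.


From Bayes' theorem: P(H|E) = P(E|H) × P(H) / P(E)

Rearranging for P(H):
P(H) = P(H|E) × P(E) / P(E|H)
     = 0.6000 × 0.5143 / 0.7250
     = 0.30858000 / 0.7250
     = 0.4256


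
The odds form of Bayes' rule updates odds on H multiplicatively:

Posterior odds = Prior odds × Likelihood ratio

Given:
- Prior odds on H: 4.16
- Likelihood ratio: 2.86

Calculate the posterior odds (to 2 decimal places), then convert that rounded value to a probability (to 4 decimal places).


Step 1: Calculate posterior odds
Posterior odds = Prior odds × LR
               = 4.16 × 2.86
               = 11.90

Step 2: Convert to probability
P(H|E) = Posterior odds / (1 + Posterior odds)
       = 11.90 / (1 + 11.90)
       = 11.90 / 12.90
       = 0.9225

The evidence increased P(H) from 0.8062 to 0.9225.


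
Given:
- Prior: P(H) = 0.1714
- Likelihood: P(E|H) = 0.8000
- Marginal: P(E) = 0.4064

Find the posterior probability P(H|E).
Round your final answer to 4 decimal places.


Using Bayes' theorem:

P(H|E) = P(E|H) × P(H) / P(E)
       = 0.8000 × 0.1714 / 0.4064
       = 0.13712000 / 0.4064
       = 0.3374

The evidence strengthens our belief in H.
Prior: 0.1714 → Posterior: 0.3374


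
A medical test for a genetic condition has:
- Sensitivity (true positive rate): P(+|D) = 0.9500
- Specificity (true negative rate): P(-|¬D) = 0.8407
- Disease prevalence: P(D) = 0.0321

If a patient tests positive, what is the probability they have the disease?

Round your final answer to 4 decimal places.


Let D = has disease, + = positive test

Given:
- P(D) = 0.0321 (prevalence)
- P(+|D) = 0.9500 (sensitivity)
- P(-|¬D) = 0.8407 (specificity)
- P(+|¬D) = 0.1593 (false positive rate = 1 - specificity)

Step 1: Find P(+)
P(+) = P(+|D)P(D) + P(+|¬D)P(¬D)
     = 0.9500 × 0.0321 + 0.1593 × 0.9679
     = 0.03049500 + 0.15418647
     = 0.18468147

Step 2: Apply Bayes' theorem for P(D|+)
P(D|+) = P(+|D)P(D) / P(+)
       = 0.03049500 / 0.18468147
       = 0.1651


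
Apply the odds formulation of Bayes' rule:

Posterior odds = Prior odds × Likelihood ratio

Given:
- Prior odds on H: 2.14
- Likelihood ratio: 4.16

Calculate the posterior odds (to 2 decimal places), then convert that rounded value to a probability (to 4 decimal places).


Step 1: Calculate posterior odds
Posterior odds = Prior odds × LR
               = 2.14 × 4.16
               = 8.90

Step 2: Convert to probability
P(H|E) = Posterior odds / (1 + Posterior odds)
       = 8.90 / (1 + 8.90)
       = 8.90 / 9.90
       = 0.8990

The evidence increased P(H) from 0.6815 to 0.8990.


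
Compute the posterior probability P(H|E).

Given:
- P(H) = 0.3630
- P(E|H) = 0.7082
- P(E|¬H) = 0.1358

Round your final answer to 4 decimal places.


Bayes' theorem: P(H|E) = P(E|H) × P(H) / P(E)

Step 1: Calculate P(E) using law of total probability
P(E) = P(E|H)P(H) + P(E|¬H)P(¬H)
     = 0.7082 × 0.3630 + 0.1358 × 0.6370
     = 0.25707660 + 0.08650460
     = 0.34358120

Step 2: Apply Bayes' theorem
P(H|E) = P(E|H) × P(H) / P(E)
       = 0.25707660 / 0.34358120
       = 0.7482


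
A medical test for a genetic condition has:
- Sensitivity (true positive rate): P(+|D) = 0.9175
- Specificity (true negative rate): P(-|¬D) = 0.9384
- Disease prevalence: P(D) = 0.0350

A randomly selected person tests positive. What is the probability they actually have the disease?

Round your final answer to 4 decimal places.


Let D = has disease, + = positive test

Given:
- P(D) = 0.0350 (prevalence)
- P(+|D) = 0.9175 (sensitivity)
- P(-|¬D) = 0.9384 (specificity)
- P(+|¬D) = 0.0616 (false positive rate = 1 - specificity)

Step 1: Find P(+)
P(+) = P(+|D)P(D) + P(+|¬D)P(¬D)
     = 0.9175 × 0.0350 + 0.0616 × 0.9650
     = 0.03211250 + 0.05944400
     = 0.09155650

Step 2: Apply Bayes' theorem for P(D|+)
P(D|+) = P(+|D)P(D) / P(+)
       = 0.03211250 / 0.09155650
       = 0.3507


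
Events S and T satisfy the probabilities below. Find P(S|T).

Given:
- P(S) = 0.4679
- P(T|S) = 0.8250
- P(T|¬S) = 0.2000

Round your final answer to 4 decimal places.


Bayes' theorem: P(S|T) = P(T|S) × P(S) / P(T)

Step 1: Calculate P(T) using law of total probability
P(T) = P(T|S)P(S) + P(T|¬S)P(¬S)
     = 0.8250 × 0.4679 + 0.2000 × 0.5321
     = 0.38601750 + 0.10642000
     = 0.49243750

Step 2: Apply Bayes' theorem
P(S|T) = P(T|S) × P(S) / P(T)
       = 0.38601750 / 0.49243750
       = 0.7839


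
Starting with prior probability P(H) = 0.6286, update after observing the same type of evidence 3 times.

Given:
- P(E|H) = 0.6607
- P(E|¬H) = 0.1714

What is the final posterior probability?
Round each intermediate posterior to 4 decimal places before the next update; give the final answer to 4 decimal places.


Sequential Bayesian updating:

Initial prior: P(H) = 0.6286

Update 1:
  P(E) = 0.6607 × 0.6286 + 0.1714 × 0.3714 = 0.41531602 + 0.06365796 = 0.47897398
  P(H|E) = 0.41531602 / 0.47897398 = 0.8671

Update 2:
  P(E) = 0.6607 × 0.8671 + 0.1714 × 0.1329 = 0.57289297 + 0.02277906 = 0.59567203
  P(H|E) = 0.57289297 / 0.59567203 = 0.9618

Update 3:
  P(E) = 0.6607 × 0.9618 + 0.1714 × 0.0382 = 0.63546126 + 0.00654748 = 0.64200874
  P(H|E) = 0.63546126 / 0.64200874 = 0.9898

Final posterior: 0.9898


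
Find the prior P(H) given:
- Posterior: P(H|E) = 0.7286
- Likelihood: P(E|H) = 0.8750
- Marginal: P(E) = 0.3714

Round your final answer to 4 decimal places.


From Bayes' theorem: P(H|E) = P(E|H) × P(H) / P(E)

Rearranging for P(H):
P(H) = P(H|E) × P(E) / P(E|H)
     = 0.7286 × 0.3714 / 0.8750
     = 0.27060204 / 0.8750
     = 0.3093


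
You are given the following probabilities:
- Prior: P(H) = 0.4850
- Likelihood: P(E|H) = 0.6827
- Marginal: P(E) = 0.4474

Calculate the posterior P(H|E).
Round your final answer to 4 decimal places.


Using Bayes' theorem:

P(H|E) = P(E|H) × P(H) / P(E)
       = 0.6827 × 0.4850 / 0.4474
       = 0.33110950 / 0.4474
       = 0.7401

The evidence strengthens our belief in H.
Prior: 0.4850 → Posterior: 0.7401


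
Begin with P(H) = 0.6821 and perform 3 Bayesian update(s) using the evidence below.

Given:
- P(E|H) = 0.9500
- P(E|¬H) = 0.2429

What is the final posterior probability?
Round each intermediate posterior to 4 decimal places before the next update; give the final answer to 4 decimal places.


Sequential Bayesian updating:

Initial prior: P(H) = 0.6821

Update 1:
  P(E) = 0.9500 × 0.6821 + 0.2429 × 0.3179 = 0.64799500 + 0.07721791 = 0.72521291
  P(H|E) = 0.64799500 / 0.72521291 = 0.8935

Update 2:
  P(E) = 0.9500 × 0.8935 + 0.2429 × 0.1065 = 0.84882500 + 0.02586885 = 0.87469385
  P(H|E) = 0.84882500 / 0.87469385 = 0.9704

Update 3:
  P(E) = 0.9500 × 0.9704 + 0.2429 × 0.0296 = 0.92188000 + 0.00718984 = 0.92906984
  P(H|E) = 0.92188000 / 0.92906984 = 0.9923

Final posterior: 0.9923


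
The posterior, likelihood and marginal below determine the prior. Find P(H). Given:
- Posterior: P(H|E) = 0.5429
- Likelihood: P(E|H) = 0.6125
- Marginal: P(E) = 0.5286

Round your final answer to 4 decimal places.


From Bayes' theorem: P(H|E) = P(E|H) × P(H) / P(E)

Rearranging for P(H):
P(H) = P(H|E) × P(E) / P(E|H)
     = 0.5429 × 0.5286 / 0.6125
     = 0.28697694 / 0.6125
     = 0.4685


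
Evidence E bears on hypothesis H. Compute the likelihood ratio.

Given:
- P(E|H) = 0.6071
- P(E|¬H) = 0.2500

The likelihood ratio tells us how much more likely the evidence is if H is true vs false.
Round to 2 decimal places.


Likelihood Ratio (LR) = P(E|H) / P(E|¬H)

LR = 0.6071 / 0.2500
   = 2.43

The evidence is 2.43 times more likely if H is true than if H is false.
Because LR exceeds 1, E is evidence for H.


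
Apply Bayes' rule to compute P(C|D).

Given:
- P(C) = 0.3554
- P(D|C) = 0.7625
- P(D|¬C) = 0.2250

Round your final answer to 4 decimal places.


Bayes' theorem: P(C|D) = P(D|C) × P(C) / P(D)

Step 1: Calculate P(D) using law of total probability
P(D) = P(D|C)P(C) + P(D|¬C)P(¬C)
     = 0.7625 × 0.3554 + 0.2250 × 0.6446
     = 0.27099250 + 0.14503500
     = 0.41602750

Step 2: Apply Bayes' theorem
P(C|D) = P(D|C) × P(C) / P(D)
       = 0.27099250 / 0.41602750
       = 0.6514


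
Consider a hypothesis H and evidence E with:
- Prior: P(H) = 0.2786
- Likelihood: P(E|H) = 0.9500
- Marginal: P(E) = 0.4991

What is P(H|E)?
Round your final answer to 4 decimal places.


Using Bayes' theorem:

P(H|E) = P(E|H) × P(H) / P(E)
       = 0.9500 × 0.2786 / 0.4991
       = 0.26467000 / 0.4991
       = 0.5303

The evidence strengthens our belief in H.
Prior: 0.2786 → Posterior: 0.5303


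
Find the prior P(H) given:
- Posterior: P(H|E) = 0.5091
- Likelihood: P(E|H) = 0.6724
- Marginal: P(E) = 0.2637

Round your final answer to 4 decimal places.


From Bayes' theorem: P(H|E) = P(E|H) × P(H) / P(E)

Rearranging for P(H):
P(H) = P(H|E) × P(E) / P(E|H)
     = 0.5091 × 0.2637 / 0.6724
     = 0.13424967 / 0.6724
     = 0.1997


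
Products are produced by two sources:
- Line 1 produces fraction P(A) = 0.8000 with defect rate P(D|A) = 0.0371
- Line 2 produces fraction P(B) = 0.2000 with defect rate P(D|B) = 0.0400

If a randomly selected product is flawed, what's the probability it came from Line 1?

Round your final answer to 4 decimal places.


Let A = from Line 1, D = flawed

Given:
- P(A) = 0.8000, P(B) = 0.2000
- P(D|A) = 0.0371, P(D|B) = 0.0400

Step 1: Find P(D)
P(D) = P(D|A)P(A) + P(D|B)P(B)
     = 0.0371 × 0.8000 + 0.0400 × 0.2000
     = 0.02968000 + 0.00800000
     = 0.03768000

Step 2: Apply Bayes' theorem
P(A|D) = P(D|A)P(A) / P(D)
       = 0.02968000 / 0.03768000
       = 0.7877


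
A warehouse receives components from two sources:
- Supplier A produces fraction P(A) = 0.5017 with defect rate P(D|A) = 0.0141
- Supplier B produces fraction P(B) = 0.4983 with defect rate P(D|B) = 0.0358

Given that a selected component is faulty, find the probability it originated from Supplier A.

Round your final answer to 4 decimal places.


Let A = from Supplier A, D = faulty

Given:
- P(A) = 0.5017, P(B) = 0.4983
- P(D|A) = 0.0141, P(D|B) = 0.0358

Step 1: Find P(D)
P(D) = P(D|A)P(A) + P(D|B)P(B)
     = 0.0141 × 0.5017 + 0.0358 × 0.4983
     = 0.00707397 + 0.01783914
     = 0.02491311

Step 2: Apply Bayes' theorem
P(A|D) = P(D|A)P(A) / P(D)
       = 0.00707397 / 0.02491311
       = 0.2839


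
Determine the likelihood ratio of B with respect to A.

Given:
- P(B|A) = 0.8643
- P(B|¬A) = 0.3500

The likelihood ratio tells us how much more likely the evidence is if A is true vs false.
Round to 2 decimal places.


Likelihood Ratio (LR) = P(B|A) / P(B|¬A)

LR = 0.8643 / 0.3500
   = 2.47

The evidence is 2.47 times more likely if A is true than if A is false.
LR > 1, so observing B raises the odds in favor of A.


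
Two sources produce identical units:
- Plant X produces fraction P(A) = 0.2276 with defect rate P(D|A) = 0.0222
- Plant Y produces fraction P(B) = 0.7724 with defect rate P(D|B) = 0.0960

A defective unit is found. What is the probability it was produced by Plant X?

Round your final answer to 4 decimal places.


Let A = from Plant X, D = defective

Given:
- P(A) = 0.2276, P(B) = 0.7724
- P(D|A) = 0.0222, P(D|B) = 0.0960

Step 1: Find P(D)
P(D) = P(D|A)P(A) + P(D|B)P(B)
     = 0.0222 × 0.2276 + 0.0960 × 0.7724
     = 0.00505272 + 0.07415040
     = 0.07920312

Step 2: Apply Bayes' theorem
P(A|D) = P(D|A)P(A) / P(D)
       = 0.00505272 / 0.07920312
       = 0.0638


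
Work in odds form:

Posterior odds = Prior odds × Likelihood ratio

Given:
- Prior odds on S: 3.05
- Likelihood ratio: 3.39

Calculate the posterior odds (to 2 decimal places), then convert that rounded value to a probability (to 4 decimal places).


Step 1: Calculate posterior odds
Posterior odds = Prior odds × LR
               = 3.05 × 3.39
               = 10.34

Step 2: Convert to probability
P(S|E) = Posterior odds / (1 + Posterior odds)
       = 10.34 / (1 + 10.34)
       = 10.34 / 11.34
       = 0.9118

The evidence increased P(S) from 0.7531 to 0.9118.


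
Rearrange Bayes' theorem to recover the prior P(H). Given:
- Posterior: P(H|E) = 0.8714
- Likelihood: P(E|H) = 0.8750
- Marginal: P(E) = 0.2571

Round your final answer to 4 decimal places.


From Bayes' theorem: P(H|E) = P(E|H) × P(H) / P(E)

Rearranging for P(H):
P(H) = P(H|E) × P(E) / P(E|H)
     = 0.8714 × 0.2571 / 0.8750
     = 0.22403694 / 0.8750
     = 0.2560


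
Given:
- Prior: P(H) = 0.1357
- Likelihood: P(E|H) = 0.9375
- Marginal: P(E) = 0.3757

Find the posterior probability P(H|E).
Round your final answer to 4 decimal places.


Using Bayes' theorem:

P(H|E) = P(E|H) × P(H) / P(E)
       = 0.9375 × 0.1357 / 0.3757
       = 0.12721875 / 0.3757
       = 0.3386

The evidence strengthens our belief in H.
Prior: 0.1357 → Posterior: 0.3386


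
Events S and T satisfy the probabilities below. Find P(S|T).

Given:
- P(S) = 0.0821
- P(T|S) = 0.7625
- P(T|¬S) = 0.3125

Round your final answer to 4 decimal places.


Bayes' theorem: P(S|T) = P(T|S) × P(S) / P(T)

Step 1: Calculate P(T) using law of total probability
P(T) = P(T|S)P(S) + P(T|¬S)P(¬S)
     = 0.7625 × 0.0821 + 0.3125 × 0.9179
     = 0.06260125 + 0.28684375
     = 0.34944500

Step 2: Apply Bayes' theorem
P(S|T) = P(T|S) × P(S) / P(T)
       = 0.06260125 / 0.34944500
       = 0.1791


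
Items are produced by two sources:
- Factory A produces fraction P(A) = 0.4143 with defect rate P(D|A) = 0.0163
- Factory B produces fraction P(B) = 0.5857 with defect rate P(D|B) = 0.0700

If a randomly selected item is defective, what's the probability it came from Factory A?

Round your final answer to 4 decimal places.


Let A = from Factory A, D = defective

Given:
- P(A) = 0.4143, P(B) = 0.5857
- P(D|A) = 0.0163, P(D|B) = 0.0700

Step 1: Find P(D)
P(D) = P(D|A)P(A) + P(D|B)P(B)
     = 0.0163 × 0.4143 + 0.0700 × 0.5857
     = 0.00675309 + 0.04099900
     = 0.04775209

Step 2: Apply Bayes' theorem
P(A|D) = P(D|A)P(A) / P(D)
       = 0.00675309 / 0.04775209
       = 0.1414


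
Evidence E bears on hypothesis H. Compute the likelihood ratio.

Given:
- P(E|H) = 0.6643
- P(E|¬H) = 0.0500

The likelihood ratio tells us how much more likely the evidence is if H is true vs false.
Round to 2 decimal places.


Likelihood Ratio (LR) = P(E|H) / P(E|¬H)

LR = 0.6643 / 0.0500
   = 13.29

The evidence is 13.29 times more likely if H is true than if H is false.
Because LR exceeds 1, E is evidence for H.


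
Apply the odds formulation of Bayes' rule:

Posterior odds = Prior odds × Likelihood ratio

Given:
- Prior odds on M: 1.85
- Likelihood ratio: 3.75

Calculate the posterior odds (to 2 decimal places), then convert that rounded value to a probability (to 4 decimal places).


Step 1: Calculate posterior odds
Posterior odds = Prior odds × LR
               = 1.85 × 3.75
               = 6.94

Step 2: Convert to probability
P(M|E) = Posterior odds / (1 + Posterior odds)
       = 6.94 / (1 + 6.94)
       = 6.94 / 7.94
       = 0.8741

The evidence increased P(M) from 0.6491 to 0.8741.


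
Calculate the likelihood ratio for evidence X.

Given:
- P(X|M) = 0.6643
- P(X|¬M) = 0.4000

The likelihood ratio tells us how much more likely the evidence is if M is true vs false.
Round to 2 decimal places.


Likelihood Ratio (LR) = P(X|M) / P(X|¬M)

LR = 0.6643 / 0.4000
   = 1.66

The evidence is 1.66 times more likely if M is true than if M is false.
LR > 1, so observing X raises the odds in favor of M.


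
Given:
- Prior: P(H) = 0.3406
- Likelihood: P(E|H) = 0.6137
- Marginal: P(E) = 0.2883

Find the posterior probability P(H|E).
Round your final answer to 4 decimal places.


Using Bayes' theorem:

P(H|E) = P(E|H) × P(H) / P(E)
       = 0.6137 × 0.3406 / 0.2883
       = 0.20902622 / 0.2883
       = 0.7250

The evidence strengthens our belief in H.
Prior: 0.3406 → Posterior: 0.7250


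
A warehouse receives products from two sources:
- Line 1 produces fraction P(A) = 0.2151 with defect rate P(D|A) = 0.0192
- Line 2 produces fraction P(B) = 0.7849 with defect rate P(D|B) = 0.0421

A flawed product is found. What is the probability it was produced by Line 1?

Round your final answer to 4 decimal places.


Let A = from Line 1, D = flawed

Given:
- P(A) = 0.2151, P(B) = 0.7849
- P(D|A) = 0.0192, P(D|B) = 0.0421

Step 1: Find P(D)
P(D) = P(D|A)P(A) + P(D|B)P(B)
     = 0.0192 × 0.2151 + 0.0421 × 0.7849
     = 0.00412992 + 0.03304429
     = 0.03717421

Step 2: Apply Bayes' theorem
P(A|D) = P(D|A)P(A) / P(D)
       = 0.00412992 / 0.03717421
       = 0.1111


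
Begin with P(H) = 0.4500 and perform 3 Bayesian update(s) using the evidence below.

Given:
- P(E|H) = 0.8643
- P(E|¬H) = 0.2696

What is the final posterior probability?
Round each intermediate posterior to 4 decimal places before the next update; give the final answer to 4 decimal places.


Sequential Bayesian updating:

Initial prior: P(H) = 0.4500

Update 1:
  P(E) = 0.8643 × 0.4500 + 0.2696 × 0.5500 = 0.38893500 + 0.14828000 = 0.53721500
  P(H|E) = 0.38893500 / 0.53721500 = 0.7240

Update 2:
  P(E) = 0.8643 × 0.7240 + 0.2696 × 0.2760 = 0.62575320 + 0.07440960 = 0.70016280
  P(H|E) = 0.62575320 / 0.70016280 = 0.8937

Update 3:
  P(E) = 0.8643 × 0.8937 + 0.2696 × 0.1063 = 0.77242491 + 0.02865848 = 0.80108339
  P(H|E) = 0.77242491 / 0.80108339 = 0.9642

Final posterior: 0.9642


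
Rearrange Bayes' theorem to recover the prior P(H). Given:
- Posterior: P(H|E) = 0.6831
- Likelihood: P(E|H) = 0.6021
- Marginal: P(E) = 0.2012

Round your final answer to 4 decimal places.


From Bayes' theorem: P(H|E) = P(E|H) × P(H) / P(E)

Rearranging for P(H):
P(H) = P(H|E) × P(E) / P(E|H)
     = 0.6831 × 0.2012 / 0.6021
     = 0.13743972 / 0.6021
     = 0.2283


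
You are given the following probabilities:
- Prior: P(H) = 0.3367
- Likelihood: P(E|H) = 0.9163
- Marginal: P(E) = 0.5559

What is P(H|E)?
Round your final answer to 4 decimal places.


Using Bayes' theorem:

P(H|E) = P(E|H) × P(H) / P(E)
       = 0.9163 × 0.3367 / 0.5559
       = 0.30851821 / 0.5559
       = 0.5550

The evidence strengthens our belief in H.
Prior: 0.3367 → Posterior: 0.5550


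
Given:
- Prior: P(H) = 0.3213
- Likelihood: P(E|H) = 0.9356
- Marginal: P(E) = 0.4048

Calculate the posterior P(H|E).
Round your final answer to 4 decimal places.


Using Bayes' theorem:

P(H|E) = P(E|H) × P(H) / P(E)
       = 0.9356 × 0.3213 / 0.4048
       = 0.30060828 / 0.4048
       = 0.7426

The evidence strengthens our belief in H.
Prior: 0.3213 → Posterior: 0.7426


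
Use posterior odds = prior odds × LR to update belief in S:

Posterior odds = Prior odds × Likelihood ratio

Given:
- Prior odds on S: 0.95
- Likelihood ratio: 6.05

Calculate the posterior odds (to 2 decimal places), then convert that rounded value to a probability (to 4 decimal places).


Step 1: Calculate posterior odds
Posterior odds = Prior odds × LR
               = 0.95 × 6.05
               = 5.75

Step 2: Convert to probability
P(S|E) = Posterior odds / (1 + Posterior odds)
       = 5.75 / (1 + 5.75)
       = 5.75 / 6.75
       = 0.8519

The evidence increased P(S) from 0.4872 to 0.8519.


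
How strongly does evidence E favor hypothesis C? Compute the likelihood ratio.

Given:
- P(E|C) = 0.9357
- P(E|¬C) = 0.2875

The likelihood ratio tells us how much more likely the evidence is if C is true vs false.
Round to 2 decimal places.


Likelihood Ratio (LR) = P(E|C) / P(E|¬C)

LR = 0.9357 / 0.2875
   = 3.25

The evidence is 3.25 times more likely if C is true than if C is false.
Because LR exceeds 1, E is evidence for C.


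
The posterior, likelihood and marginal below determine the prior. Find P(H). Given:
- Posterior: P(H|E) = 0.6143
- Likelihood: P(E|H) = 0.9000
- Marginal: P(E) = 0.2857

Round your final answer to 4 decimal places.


From Bayes' theorem: P(H|E) = P(E|H) × P(H) / P(E)

Rearranging for P(H):
P(H) = P(H|E) × P(E) / P(E|H)
     = 0.6143 × 0.2857 / 0.9000
     = 0.17550551 / 0.9000
     = 0.1950


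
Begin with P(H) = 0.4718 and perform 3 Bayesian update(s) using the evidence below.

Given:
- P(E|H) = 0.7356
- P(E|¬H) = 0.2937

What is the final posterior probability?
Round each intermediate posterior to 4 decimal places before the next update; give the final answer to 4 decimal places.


Sequential Bayesian updating:

Initial prior: P(H) = 0.4718

Update 1:
  P(E) = 0.7356 × 0.4718 + 0.2937 × 0.5282 = 0.34705608 + 0.15513234 = 0.50218842
  P(H|E) = 0.34705608 / 0.50218842 = 0.6911

Update 2:
  P(E) = 0.7356 × 0.6911 + 0.2937 × 0.3089 = 0.50837316 + 0.09072393 = 0.59909709
  P(H|E) = 0.50837316 / 0.59909709 = 0.8486

Update 3:
  P(E) = 0.7356 × 0.8486 + 0.2937 × 0.1514 = 0.62423016 + 0.04446618 = 0.66869634
  P(H|E) = 0.62423016 / 0.66869634 = 0.9335

Final posterior: 0.9335


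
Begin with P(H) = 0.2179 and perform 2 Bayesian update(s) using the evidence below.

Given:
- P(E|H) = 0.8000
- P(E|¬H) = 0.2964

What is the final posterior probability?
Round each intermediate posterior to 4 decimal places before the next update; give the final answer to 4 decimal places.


Sequential Bayesian updating:

Initial prior: P(H) = 0.2179

Update 1:
  P(E) = 0.8000 × 0.2179 + 0.2964 × 0.7821 = 0.17432000 + 0.23181444 = 0.40613444
  P(H|E) = 0.17432000 / 0.40613444 = 0.4292

Update 2:
  P(E) = 0.8000 × 0.4292 + 0.2964 × 0.5708 = 0.34336000 + 0.16918512 = 0.51254512
  P(H|E) = 0.34336000 / 0.51254512 = 0.6699

Final posterior: 0.6699


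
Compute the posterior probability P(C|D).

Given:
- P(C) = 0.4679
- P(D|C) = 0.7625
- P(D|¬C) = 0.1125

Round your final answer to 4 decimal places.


Bayes' theorem: P(C|D) = P(D|C) × P(C) / P(D)

Step 1: Calculate P(D) using law of total probability
P(D) = P(D|C)P(C) + P(D|¬C)P(¬C)
     = 0.7625 × 0.4679 + 0.1125 × 0.5321
     = 0.35677375 + 0.05986125
     = 0.41663500

Step 2: Apply Bayes' theorem
P(C|D) = P(D|C) × P(C) / P(D)
       = 0.35677375 / 0.41663500
       = 0.8563


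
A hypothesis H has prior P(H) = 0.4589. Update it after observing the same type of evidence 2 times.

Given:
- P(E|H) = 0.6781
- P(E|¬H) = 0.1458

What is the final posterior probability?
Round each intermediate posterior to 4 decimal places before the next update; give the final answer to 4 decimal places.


Sequential Bayesian updating:

Initial prior: P(H) = 0.4589

Update 1:
  P(E) = 0.6781 × 0.4589 + 0.1458 × 0.5411 = 0.31118009 + 0.07889238 = 0.39007247
  P(H|E) = 0.31118009 / 0.39007247 = 0.7977

Update 2:
  P(E) = 0.6781 × 0.7977 + 0.1458 × 0.2023 = 0.54092037 + 0.02949534 = 0.57041571
  P(H|E) = 0.54092037 / 0.57041571 = 0.9483

Final posterior: 0.9483


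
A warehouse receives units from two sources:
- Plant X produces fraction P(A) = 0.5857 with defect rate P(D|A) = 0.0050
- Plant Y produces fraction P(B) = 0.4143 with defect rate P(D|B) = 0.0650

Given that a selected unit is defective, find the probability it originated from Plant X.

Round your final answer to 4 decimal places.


Let A = from Plant X, D = defective

Given:
- P(A) = 0.5857, P(B) = 0.4143
- P(D|A) = 0.0050, P(D|B) = 0.0650

Step 1: Find P(D)
P(D) = P(D|A)P(A) + P(D|B)P(B)
     = 0.0050 × 0.5857 + 0.0650 × 0.4143
     = 0.00292850 + 0.02692950
     = 0.02985800

Step 2: Apply Bayes' theorem
P(A|D) = P(D|A)P(A) / P(D)
       = 0.00292850 / 0.02985800
       = 0.0981


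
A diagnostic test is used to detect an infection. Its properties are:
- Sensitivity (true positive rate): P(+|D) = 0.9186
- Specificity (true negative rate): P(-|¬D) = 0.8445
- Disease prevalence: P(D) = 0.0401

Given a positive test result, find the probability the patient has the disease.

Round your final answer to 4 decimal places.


Let D = has disease, + = positive test

Given:
- P(D) = 0.0401 (prevalence)
- P(+|D) = 0.9186 (sensitivity)
- P(-|¬D) = 0.8445 (specificity)
- P(+|¬D) = 0.1555 (false positive rate = 1 - specificity)

Step 1: Find P(+)
P(+) = P(+|D)P(D) + P(+|¬D)P(¬D)
     = 0.9186 × 0.0401 + 0.1555 × 0.9599
     = 0.03683586 + 0.14926445
     = 0.18610031

Step 2: Apply Bayes' theorem for P(D|+)
P(D|+) = P(+|D)P(D) / P(+)
       = 0.03683586 / 0.18610031
       = 0.1979


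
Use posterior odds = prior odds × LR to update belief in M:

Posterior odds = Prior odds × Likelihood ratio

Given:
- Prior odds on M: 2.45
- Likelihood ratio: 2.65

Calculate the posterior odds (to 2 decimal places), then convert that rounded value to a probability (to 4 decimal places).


Step 1: Calculate posterior odds
Posterior odds = Prior odds × LR
               = 2.45 × 2.65
               = 6.49

Step 2: Convert to probability
P(M|E) = Posterior odds / (1 + Posterior odds)
       = 6.49 / (1 + 6.49)
       = 6.49 / 7.49
       = 0.8665

The evidence increased P(M) from 0.7101 to 0.8665.


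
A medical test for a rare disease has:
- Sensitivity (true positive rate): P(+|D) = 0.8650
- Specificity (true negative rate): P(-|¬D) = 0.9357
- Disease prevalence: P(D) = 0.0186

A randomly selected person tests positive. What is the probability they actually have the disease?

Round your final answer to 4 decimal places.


Let D = has disease, + = positive test

Given:
- P(D) = 0.0186 (prevalence)
- P(+|D) = 0.8650 (sensitivity)
- P(-|¬D) = 0.9357 (specificity)
- P(+|¬D) = 0.0643 (false positive rate = 1 - specificity)

Step 1: Find P(+)
P(+) = P(+|D)P(D) + P(+|¬D)P(¬D)
     = 0.8650 × 0.0186 + 0.0643 × 0.9814
     = 0.01608900 + 0.06310402
     = 0.07919302

Step 2: Apply Bayes' theorem for P(D|+)
P(D|+) = P(+|D)P(D) / P(+)
       = 0.01608900 / 0.07919302
       = 0.2032


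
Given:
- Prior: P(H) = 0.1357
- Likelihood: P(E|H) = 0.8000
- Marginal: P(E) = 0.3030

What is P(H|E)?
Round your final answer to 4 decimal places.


Using Bayes' theorem:

P(H|E) = P(E|H) × P(H) / P(E)
       = 0.8000 × 0.1357 / 0.3030
       = 0.10856000 / 0.3030
       = 0.3583

The evidence strengthens our belief in H.
Prior: 0.1357 → Posterior: 0.3583
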